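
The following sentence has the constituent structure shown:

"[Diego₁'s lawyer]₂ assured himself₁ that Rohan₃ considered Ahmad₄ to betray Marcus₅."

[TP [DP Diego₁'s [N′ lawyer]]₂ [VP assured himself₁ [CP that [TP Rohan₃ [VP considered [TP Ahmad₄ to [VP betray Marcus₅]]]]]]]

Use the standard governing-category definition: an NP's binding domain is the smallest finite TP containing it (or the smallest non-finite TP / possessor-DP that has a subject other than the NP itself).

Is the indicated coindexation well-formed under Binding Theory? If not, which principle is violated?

Principle A

The two coindexed NPs are *Diego₁* and *himself₁*.
*himself₁* is an anaphor. Principle A requires it to be bound within its binding domain — the matrix TP, whose subject is [Diego₁'s lawyer]₂.
Within that domain it is c-commanded by *[Diego₁'s lawyer]₂*, which does not share its index.
*Diego₁* does not c-command the anaphor at all.
The anaphor is unbound in its domain → Principle A violation.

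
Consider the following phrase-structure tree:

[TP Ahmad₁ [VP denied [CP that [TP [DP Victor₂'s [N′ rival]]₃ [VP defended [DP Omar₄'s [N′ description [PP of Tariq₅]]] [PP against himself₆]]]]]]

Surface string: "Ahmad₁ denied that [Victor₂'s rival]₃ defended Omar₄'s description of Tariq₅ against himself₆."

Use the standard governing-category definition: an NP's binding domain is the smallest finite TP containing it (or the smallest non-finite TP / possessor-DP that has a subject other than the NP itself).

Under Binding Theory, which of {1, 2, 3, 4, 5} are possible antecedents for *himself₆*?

*himself* is an anaphor, so Principle A applies: it must be bound in its binding domain.
Binding domain of *himself₆*: the embedded TP, whose subject is [Victor₂'s rival]₃.
*Ahmad₁* c-commands the anaphor but is outside its binding domain → cannot satisfy Principle A.
*Victor₂* does not c-command the anaphor → cannot bind it.
*[Victor₂'s rival]₃* c-commands the anaphor within its binding domain → licit binder.
*Omar₄* does not c-command the anaphor → cannot bind it.
*Tariq₅* does not c-command the anaphor → cannot bind it.

{3}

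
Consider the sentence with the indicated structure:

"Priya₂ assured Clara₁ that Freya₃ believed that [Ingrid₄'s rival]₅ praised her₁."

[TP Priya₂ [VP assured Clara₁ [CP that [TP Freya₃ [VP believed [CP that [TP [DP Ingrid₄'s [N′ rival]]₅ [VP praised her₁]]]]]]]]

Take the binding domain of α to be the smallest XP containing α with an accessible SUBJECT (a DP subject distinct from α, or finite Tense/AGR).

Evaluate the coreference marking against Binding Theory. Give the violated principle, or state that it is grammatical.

The two coindexed NPs are *Clara₁* and *her₁*.
*her₁* is a pronoun; its binding domain is the embedded TP, whose subject is [Ingrid₄'s rival]₅. Within that domain it is c-commanded only by *[Ingrid₄'s rival]₅*, which carries a different index — the pronoun is free locally, so Principle B holds.
*Clara₁* is an R-expression; *her₁* does not c-command it, and no other NP shares its index, so Principle C is satisfied.
All principles are respected.

grammatical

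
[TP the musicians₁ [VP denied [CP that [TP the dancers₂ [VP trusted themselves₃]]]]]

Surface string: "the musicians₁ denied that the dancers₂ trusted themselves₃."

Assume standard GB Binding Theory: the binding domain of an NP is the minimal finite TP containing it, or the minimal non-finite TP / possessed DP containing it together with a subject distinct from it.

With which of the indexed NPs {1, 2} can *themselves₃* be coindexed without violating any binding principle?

{2}

*themselves* is an anaphor, so Principle A applies: it must be bound in its binding domain.
Binding domain of *themselves₃*: the embedded TP, whose subject is the dancers₂.
*the musicians₁* c-commands the anaphor but is outside its binding domain → cannot satisfy Principle A.
*the dancers₂* c-commands the anaphor within its binding domain → licit binder.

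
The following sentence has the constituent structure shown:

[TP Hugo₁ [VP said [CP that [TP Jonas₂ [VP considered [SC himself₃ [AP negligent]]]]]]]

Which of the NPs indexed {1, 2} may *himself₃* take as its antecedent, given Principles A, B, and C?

*himself* is an anaphor, so Principle A applies: it must be bound in its binding domain.
Binding domain of *himself₃*: the embedded TP, whose subject is Jonas₂.
*Hugo₁* c-commands the anaphor but is outside its binding domain → cannot satisfy Principle A.
*Jonas₂* c-commands the anaphor within its binding domain → licit binder.

{2}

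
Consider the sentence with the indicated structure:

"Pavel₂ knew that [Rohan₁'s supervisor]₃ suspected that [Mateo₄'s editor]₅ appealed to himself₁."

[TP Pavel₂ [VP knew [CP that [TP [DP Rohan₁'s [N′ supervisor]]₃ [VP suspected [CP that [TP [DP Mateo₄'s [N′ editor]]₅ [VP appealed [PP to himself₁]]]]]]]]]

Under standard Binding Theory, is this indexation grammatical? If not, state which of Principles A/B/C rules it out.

Principle A

The two coindexed NPs are *Rohan₁* and *himself₁*.
*himself₁* is an anaphor. Principle A requires it to be bound within its binding domain — the embedded TP, whose subject is [Mateo₄'s editor]₅.
Within that domain it is c-commanded by *[Mateo₄'s editor]₅*, which does not share its index.
*Rohan₁* does not c-command the anaphor at all.
The anaphor is unbound in its domain → Principle A violation.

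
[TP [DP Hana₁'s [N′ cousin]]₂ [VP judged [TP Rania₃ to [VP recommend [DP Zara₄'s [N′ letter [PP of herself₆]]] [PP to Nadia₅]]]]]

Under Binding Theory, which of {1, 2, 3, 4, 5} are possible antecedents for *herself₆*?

*herself* is an anaphor, so Principle A applies: it must be bound in its binding domain.
Binding domain of *herself₆*: the possessed DP, whose subject is Zara₄.
*Hana₁* does not c-command the anaphor → cannot bind it.
*[Hana₁'s cousin]₂* c-commands the anaphor but is outside its binding domain → cannot satisfy Principle A.
*Rania₃* c-commands the anaphor but is outside its binding domain → cannot satisfy Principle A.
*Zara₄* c-commands the anaphor within its binding domain → licit binder.
*Nadia₅* does not c-command the anaphor → cannot bind it.

{4}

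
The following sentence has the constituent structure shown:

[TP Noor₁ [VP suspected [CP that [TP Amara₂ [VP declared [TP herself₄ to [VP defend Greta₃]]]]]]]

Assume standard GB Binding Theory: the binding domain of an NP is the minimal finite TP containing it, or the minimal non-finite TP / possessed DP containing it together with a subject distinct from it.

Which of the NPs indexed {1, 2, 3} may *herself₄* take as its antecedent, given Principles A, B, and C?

{2}

*herself* is an anaphor, so Principle A applies: it must be bound in its binding domain.
Binding domain of *herself₄*: the embedded TP, whose subject is Amara₂.
*Noor₁* c-commands the anaphor but is outside its binding domain → cannot satisfy Principle A.
*Amara₂* c-commands the anaphor within its binding domain → licit binder.
*Greta₃* does not c-command the anaphor → cannot bind it.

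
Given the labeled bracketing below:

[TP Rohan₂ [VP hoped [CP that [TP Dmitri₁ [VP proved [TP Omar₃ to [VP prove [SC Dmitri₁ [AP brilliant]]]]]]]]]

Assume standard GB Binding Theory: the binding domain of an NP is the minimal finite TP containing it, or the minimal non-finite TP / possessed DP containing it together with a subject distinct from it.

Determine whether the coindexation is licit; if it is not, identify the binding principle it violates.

The two coindexed NPs are *Dmitri₁* (the higher occurrence) and *Dmitri₁* (the lower occurrence).
*Dmitri₁* (the lower occurrence) is an R-expression. Principle C requires it to be free everywhere.
*Dmitri₁* (the higher occurrence) c-commands it and carries the same index.
The R-expression is bound → Principle C violation.

Principle C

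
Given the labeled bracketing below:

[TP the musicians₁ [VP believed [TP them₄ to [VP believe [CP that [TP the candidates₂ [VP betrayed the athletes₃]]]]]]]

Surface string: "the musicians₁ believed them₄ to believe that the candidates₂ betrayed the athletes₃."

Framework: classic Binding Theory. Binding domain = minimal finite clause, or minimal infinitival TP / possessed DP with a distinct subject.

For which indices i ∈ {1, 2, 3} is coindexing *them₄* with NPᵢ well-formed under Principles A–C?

*them* is a pronoun, so Principle B applies: it must be free in its binding domain.
Binding domain of *them₄*: the matrix TP, whose subject is the musicians₁.
*the musicians₁* c-commands the pronoun within its binding domain → coindexation would violate Principle B.
*the candidates₂*: the pronoun c-commands this R-expression → coindexation would violate Principle C on *the candidates₂*.
*the athletes₃*: the pronoun c-commands this R-expression → coindexation would violate Principle C on *the athletes₃*.

none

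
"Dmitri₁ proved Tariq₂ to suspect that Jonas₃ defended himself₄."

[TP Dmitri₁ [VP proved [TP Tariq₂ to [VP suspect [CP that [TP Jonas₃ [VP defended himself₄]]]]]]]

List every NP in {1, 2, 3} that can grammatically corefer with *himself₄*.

*himself* is an anaphor, so Principle A applies: it must be bound in its binding domain.
Binding domain of *himself₄*: the embedded TP, whose subject is Jonas₃.
*Dmitri₁* c-commands the anaphor but is outside its binding domain → cannot satisfy Principle A.
*Tariq₂* c-commands the anaphor but is outside its binding domain → cannot satisfy Principle A.
*Jonas₃* c-commands the anaphor within its binding domain → licit binder.

{3}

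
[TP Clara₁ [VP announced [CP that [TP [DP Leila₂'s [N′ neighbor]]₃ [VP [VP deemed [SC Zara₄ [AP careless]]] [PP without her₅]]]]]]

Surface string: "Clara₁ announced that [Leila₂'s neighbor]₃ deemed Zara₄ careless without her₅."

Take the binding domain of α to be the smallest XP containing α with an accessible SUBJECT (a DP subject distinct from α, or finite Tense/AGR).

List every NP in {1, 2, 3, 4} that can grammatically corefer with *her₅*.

*her* is a pronoun, so Principle B applies: it must be free in its binding domain.
Binding domain of *her₅*: the embedded TP, whose subject is [Leila₂'s neighbor]₃.
*Clara₁* c-commands the pronoun but from outside its binding domain, and is not c-commanded by it → coindexation permitted.
*Leila₂* and the pronoun do not c-command one another → neither Principle B nor Principle C is at stake; coindexation permitted.
*[Leila₂'s neighbor]₃* c-commands the pronoun within its binding domain → coindexation would violate Principle B.
*Zara₄* and the pronoun do not c-command one another → neither Principle B nor Principle C is at stake; coindexation permitted.

{1, 2, 4}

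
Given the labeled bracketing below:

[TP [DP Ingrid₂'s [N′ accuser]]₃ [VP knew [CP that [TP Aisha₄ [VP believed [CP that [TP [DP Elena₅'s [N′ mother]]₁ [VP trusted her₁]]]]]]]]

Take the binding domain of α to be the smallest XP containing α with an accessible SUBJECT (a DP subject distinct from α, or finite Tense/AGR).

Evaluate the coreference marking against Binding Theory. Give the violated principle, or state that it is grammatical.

The two coindexed NPs are *[Elena₅'s mother]₁* and *her₁*.
*her₁* is a pronoun. Its binding domain is the embedded TP, whose subject is [Elena₅'s mother]₁.
*[Elena₅'s mother]₁* c-commands it within that domain and carries the same index.
The pronoun is locally bound → Principle B violation.

Principle B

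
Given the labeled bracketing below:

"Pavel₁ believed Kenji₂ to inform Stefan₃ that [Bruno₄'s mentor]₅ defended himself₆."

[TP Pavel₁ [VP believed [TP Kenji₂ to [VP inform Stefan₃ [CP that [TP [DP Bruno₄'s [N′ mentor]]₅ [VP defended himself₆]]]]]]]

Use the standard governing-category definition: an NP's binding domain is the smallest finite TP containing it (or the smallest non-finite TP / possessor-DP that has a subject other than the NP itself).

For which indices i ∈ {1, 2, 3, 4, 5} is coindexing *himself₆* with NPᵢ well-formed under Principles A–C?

*himself* is an anaphor, so Principle A applies: it must be bound in its binding domain.
Binding domain of *himself₆*: the embedded TP, whose subject is [Bruno₄'s mentor]₅.
*Pavel₁* c-commands the anaphor but is outside its binding domain → cannot satisfy Principle A.
*Kenji₂* c-commands the anaphor but is outside its binding domain → cannot satisfy Principle A.
*Stefan₃* c-commands the anaphor but is outside its binding domain → cannot satisfy Principle A.
*Bruno₄* does not c-command the anaphor → cannot bind it.
*[Bruno₄'s mentor]₅* c-commands the anaphor within its binding domain → licit binder.

{5}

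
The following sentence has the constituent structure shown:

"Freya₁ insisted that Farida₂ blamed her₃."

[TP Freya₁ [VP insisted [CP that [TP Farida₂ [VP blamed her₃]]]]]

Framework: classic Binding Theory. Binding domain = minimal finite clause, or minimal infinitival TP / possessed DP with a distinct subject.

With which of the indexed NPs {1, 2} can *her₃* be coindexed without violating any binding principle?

{1}

*her* is a pronoun, so Principle B applies: it must be free in its binding domain.
Binding domain of *her₃*: the embedded TP, whose subject is Farida₂.
*Freya₁* c-commands the pronoun but from outside its binding domain, and is not c-commanded by it → coindexation permitted.
*Farida₂* c-commands the pronoun within its binding domain → coindexation would violate Principle B.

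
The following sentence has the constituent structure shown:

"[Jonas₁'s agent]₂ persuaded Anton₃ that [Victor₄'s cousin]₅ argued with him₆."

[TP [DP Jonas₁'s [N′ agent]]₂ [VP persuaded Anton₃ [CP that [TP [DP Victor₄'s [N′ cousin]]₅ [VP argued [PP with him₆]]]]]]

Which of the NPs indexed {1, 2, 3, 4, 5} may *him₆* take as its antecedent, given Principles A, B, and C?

*him* is a pronoun, so Principle B applies: it must be free in its binding domain.
Binding domain of *him₆*: the embedded TP, whose subject is [Victor₄'s cousin]₅.
*Jonas₁* and the pronoun do not c-command one another → neither Principle B nor Principle C is at stake; coindexation permitted.
*[Jonas₁'s agent]₂* c-commands the pronoun but from outside its binding domain, and is not c-commanded by it → coindexation permitted.
*Anton₃* c-commands the pronoun but from outside its binding domain, and is not c-commanded by it → coindexation permitted.
*Victor₄* and the pronoun do not c-command one another → neither Principle B nor Principle C is at stake; coindexation permitted.
*[Victor₄'s cousin]₅* c-commands the pronoun within its binding domain → coindexation would violate Principle B.

{1, 2, 3, 4}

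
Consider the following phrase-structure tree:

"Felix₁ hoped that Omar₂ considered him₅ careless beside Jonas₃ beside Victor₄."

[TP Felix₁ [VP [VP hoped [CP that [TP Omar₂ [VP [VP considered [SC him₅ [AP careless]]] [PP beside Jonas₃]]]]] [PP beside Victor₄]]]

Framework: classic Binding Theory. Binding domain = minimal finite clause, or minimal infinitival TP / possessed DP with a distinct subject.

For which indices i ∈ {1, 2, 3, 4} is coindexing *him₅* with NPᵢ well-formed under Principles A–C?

*him* is a pronoun, so Principle B applies: it must be free in its binding domain.
Binding domain of *him₅*: the embedded TP, whose subject is Omar₂.
*Felix₁* c-commands the pronoun but from outside its binding domain, and is not c-commanded by it → coindexation permitted.
*Omar₂* c-commands the pronoun within its binding domain → coindexation would violate Principle B.
*Jonas₃* and the pronoun do not c-command one another → neither Principle B nor Principle C is at stake; coindexation permitted.
*Victor₄* and the pronoun do not c-command one another → neither Principle B nor Principle C is at stake; coindexation permitted.

{1, 3, 4}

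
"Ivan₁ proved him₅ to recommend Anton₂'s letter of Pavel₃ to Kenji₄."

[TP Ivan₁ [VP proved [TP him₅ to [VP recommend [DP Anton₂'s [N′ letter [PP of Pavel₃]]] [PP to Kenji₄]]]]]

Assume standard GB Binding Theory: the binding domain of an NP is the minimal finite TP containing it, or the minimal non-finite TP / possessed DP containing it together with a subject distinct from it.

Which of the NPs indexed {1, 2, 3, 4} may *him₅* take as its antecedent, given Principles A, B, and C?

*him* is a pronoun, so Principle B applies: it must be free in its binding domain.
Binding domain of *him₅*: the matrix TP, whose subject is Ivan₁.
*Ivan₁* c-commands the pronoun within its binding domain → coindexation would violate Principle B.
*Anton₂*: the pronoun c-commands this R-expression → coindexation would violate Principle C on *Anton₂*.
*Pavel₃*: the pronoun c-commands this R-expression → coindexation would violate Principle C on *Pavel₃*.
*Kenji₄*: the pronoun c-commands this R-expression → coindexation would violate Principle C on *Kenji₄*.

none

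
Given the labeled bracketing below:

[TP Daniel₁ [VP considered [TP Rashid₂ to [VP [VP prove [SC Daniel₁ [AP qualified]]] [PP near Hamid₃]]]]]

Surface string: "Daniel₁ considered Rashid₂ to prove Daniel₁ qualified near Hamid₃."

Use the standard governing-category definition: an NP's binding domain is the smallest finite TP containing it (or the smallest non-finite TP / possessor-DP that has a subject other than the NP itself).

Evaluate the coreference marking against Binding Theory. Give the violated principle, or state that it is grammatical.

The two coindexed NPs are *Daniel₁* (the higher occurrence) and *Daniel₁* (the lower occurrence).
*Daniel₁* (the lower occurrence) is an R-expression. Principle C requires it to be free everywhere.
*Daniel₁* (the higher occurrence) c-commands it and carries the same index.
The R-expression is bound → Principle C violation.

Principle C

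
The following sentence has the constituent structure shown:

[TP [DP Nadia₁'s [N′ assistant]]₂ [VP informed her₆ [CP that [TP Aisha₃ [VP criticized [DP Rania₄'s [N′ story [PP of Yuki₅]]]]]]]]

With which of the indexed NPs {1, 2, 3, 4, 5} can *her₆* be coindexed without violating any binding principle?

*her* is a pronoun, so Principle B applies: it must be free in its binding domain.
Binding domain of *her₆*: the matrix TP, whose subject is [Nadia₁'s assistant]₂.
*Nadia₁* and the pronoun do not c-command one another → neither Principle B nor Principle C is at stake; coindexation permitted.
*[Nadia₁'s assistant]₂* c-commands the pronoun within its binding domain → coindexation would violate Principle B.
*Aisha₃*: the pronoun c-commands this R-expression → coindexation would violate Principle C on *Aisha₃*.
*Rania₄*: the pronoun c-commands this R-expression → coindexation would violate Principle C on *Rania₄*.
*Yuki₅*: the pronoun c-commands this R-expression → coindexation would violate Principle C on *Yuki₅*.

{1}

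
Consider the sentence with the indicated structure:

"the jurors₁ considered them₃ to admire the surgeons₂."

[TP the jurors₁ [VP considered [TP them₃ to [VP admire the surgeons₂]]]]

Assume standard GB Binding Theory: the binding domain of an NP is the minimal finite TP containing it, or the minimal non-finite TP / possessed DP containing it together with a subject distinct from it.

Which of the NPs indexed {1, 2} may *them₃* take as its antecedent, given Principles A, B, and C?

none

*them* is a pronoun, so Principle B applies: it must be free in its binding domain.
Binding domain of *them₃*: the matrix TP, whose subject is the jurors₁.
*the jurors₁* c-commands the pronoun within its binding domain → coindexation would violate Principle B.
*the surgeons₂*: the pronoun c-commands this R-expression → coindexation would violate Principle C on *the surgeons₂*.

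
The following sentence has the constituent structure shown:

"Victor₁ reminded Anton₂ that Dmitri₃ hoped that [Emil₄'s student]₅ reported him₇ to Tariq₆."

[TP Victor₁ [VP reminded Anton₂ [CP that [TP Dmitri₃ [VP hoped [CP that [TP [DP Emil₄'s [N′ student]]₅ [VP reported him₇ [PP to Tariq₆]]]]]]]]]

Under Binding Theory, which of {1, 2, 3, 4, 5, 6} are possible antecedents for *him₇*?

{1, 2, 3, 4}

*him* is a pronoun, so Principle B applies: it must be free in its binding domain.
Binding domain of *him₇*: the embedded TP, whose subject is [Emil₄'s student]₅.
*Victor₁* c-commands the pronoun but from outside its binding domain, and is not c-commanded by it → coindexation permitted.
*Anton₂* c-commands the pronoun but from outside its binding domain, and is not c-commanded by it → coindexation permitted.
*Dmitri₃* c-commands the pronoun but from outside its binding domain, and is not c-commanded by it → coindexation permitted.
*Emil₄* and the pronoun do not c-command one another → neither Principle B nor Principle C is at stake; coindexation permitted.
*[Emil₄'s student]₅* c-commands the pronoun within its binding domain → coindexation would violate Principle B.
*Tariq₆*: the pronoun c-commands this R-expression → coindexation would violate Principle C on *Tariq₆*.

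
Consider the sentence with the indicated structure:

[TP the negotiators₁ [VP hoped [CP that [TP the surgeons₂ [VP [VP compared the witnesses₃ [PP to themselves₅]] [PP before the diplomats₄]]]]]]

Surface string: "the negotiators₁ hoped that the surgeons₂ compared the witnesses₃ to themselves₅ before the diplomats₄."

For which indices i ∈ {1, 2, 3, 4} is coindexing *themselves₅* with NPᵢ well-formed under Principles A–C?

{2, 3}

*themselves* is an anaphor, so Principle A applies: it must be bound in its binding domain.
Binding domain of *themselves₅*: the embedded TP, whose subject is the surgeons₂.
*the negotiators₁* c-commands the anaphor but is outside its binding domain → cannot satisfy Principle A.
*the surgeons₂* c-commands the anaphor within its binding domain → licit binder.
*the witnesses₃* c-commands the anaphor within its binding domain → licit binder.
*the diplomats₄* does not c-command the anaphor → cannot bind it.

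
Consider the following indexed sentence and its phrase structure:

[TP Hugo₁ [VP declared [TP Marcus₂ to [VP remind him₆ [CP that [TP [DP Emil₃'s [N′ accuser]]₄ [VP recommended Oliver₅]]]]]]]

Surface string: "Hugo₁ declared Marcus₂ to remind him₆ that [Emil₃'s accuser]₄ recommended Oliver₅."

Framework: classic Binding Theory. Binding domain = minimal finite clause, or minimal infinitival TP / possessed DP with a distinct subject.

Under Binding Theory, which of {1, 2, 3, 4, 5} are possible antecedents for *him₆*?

*him* is a pronoun, so Principle B applies: it must be free in its binding domain.
Binding domain of *him₆*: the embedded TP, whose subject is Marcus₂.
*Hugo₁* c-commands the pronoun but from outside its binding domain, and is not c-commanded by it → coindexation permitted.
*Marcus₂* c-commands the pronoun within its binding domain → coindexation would violate Principle B.
*Emil₃*: the pronoun c-commands this R-expression → coindexation would violate Principle C on *Emil₃*.
*[Emil₃'s accuser]₄*: the pronoun c-commands this R-expression → coindexation would violate Principle C on *[Emil₃'s accuser]₄*.
*Oliver₅*: the pronoun c-commands this R-expression → coindexation would violate Principle C on *Oliver₅*.

{1}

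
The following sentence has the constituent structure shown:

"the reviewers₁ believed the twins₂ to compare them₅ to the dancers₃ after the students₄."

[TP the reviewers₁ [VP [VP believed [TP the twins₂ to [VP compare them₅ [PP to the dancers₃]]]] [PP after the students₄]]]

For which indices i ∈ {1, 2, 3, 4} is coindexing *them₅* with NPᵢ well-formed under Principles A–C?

*them* is a pronoun, so Principle B applies: it must be free in its binding domain.
Binding domain of *them₅*: the embedded TP, whose subject is the twins₂.
*the reviewers₁* c-commands the pronoun but from outside its binding domain, and is not c-commanded by it → coindexation permitted.
*the twins₂* c-commands the pronoun within its binding domain → coindexation would violate Principle B.
*the dancers₃*: the pronoun c-commands this R-expression → coindexation would violate Principle C on *the dancers₃*.
*the students₄* and the pronoun do not c-command one another → neither Principle B nor Principle C is at stake; coindexation permitted.

{1, 4}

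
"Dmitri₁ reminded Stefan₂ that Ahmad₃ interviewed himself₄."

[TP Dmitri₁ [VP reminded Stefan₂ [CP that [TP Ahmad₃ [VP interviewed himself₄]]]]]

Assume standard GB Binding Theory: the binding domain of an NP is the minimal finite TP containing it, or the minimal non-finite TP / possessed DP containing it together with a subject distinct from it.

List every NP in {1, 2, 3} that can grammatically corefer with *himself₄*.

*himself* is an anaphor, so Principle A applies: it must be bound in its binding domain.
Binding domain of *himself₄*: the embedded TP, whose subject is Ahmad₃.
*Dmitri₁* c-commands the anaphor but is outside its binding domain → cannot satisfy Principle A.
*Stefan₂* c-commands the anaphor but is outside its binding domain → cannot satisfy Principle A.
*Ahmad₃* c-commands the anaphor within its binding domain → licit binder.

{3}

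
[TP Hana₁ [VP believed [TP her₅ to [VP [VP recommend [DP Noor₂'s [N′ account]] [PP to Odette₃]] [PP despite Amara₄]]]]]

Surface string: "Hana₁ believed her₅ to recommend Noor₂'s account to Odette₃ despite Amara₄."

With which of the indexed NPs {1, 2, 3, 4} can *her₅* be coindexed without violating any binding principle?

*her* is a pronoun, so Principle B applies: it must be free in its binding domain.
Binding domain of *her₅*: the matrix TP, whose subject is Hana₁.
*Hana₁* c-commands the pronoun within its binding domain → coindexation would violate Principle B.
*Noor₂*: the pronoun c-commands this R-expression → coindexation would violate Principle C on *Noor₂*.
*Odette₃*: the pronoun c-commands this R-expression → coindexation would violate Principle C on *Odette₃*.
*Amara₄*: the pronoun c-commands this R-expression → coindexation would violate Principle C on *Amara₄*.

none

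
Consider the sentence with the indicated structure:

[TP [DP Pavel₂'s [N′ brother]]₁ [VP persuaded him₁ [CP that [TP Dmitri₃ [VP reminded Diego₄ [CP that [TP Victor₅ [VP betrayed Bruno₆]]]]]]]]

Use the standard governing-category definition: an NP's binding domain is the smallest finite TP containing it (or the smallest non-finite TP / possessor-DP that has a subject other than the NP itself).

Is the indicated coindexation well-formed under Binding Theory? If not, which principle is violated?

Principle B

The two coindexed NPs are *[Pavel₂'s brother]₁* and *him₁*.
*him₁* is a pronoun. Its binding domain is the matrix TP, whose subject is [Pavel₂'s brother]₁.
*[Pavel₂'s brother]₁* c-commands it within that domain and carries the same index.
The pronoun is locally bound → Principle B violation.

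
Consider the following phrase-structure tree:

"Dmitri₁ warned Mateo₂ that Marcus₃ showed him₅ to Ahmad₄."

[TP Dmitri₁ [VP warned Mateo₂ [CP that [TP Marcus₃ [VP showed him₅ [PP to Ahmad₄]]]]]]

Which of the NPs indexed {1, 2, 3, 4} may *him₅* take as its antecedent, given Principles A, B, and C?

{1, 2}

*him* is a pronoun, so Principle B applies: it must be free in its binding domain.
Binding domain of *him₅*: the embedded TP, whose subject is Marcus₃.
*Dmitri₁* c-commands the pronoun but from outside its binding domain, and is not c-commanded by it → coindexation permitted.
*Mateo₂* c-commands the pronoun but from outside its binding domain, and is not c-commanded by it → coindexation permitted.
*Marcus₃* c-commands the pronoun within its binding domain → coindexation would violate Principle B.
*Ahmad₄*: the pronoun c-commands this R-expression → coindexation would violate Principle C on *Ahmad₄*.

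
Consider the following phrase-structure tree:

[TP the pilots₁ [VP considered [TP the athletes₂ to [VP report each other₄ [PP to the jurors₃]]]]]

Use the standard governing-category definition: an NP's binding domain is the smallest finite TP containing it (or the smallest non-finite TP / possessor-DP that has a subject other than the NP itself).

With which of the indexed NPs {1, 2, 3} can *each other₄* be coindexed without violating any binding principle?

{2}

*each other* is an anaphor, so Principle A applies: it must be bound in its binding domain.
Binding domain of *each other₄*: the embedded TP, whose subject is the athletes₂.
*the pilots₁* c-commands the anaphor but is outside its binding domain → cannot satisfy Principle A.
*the athletes₂* c-commands the anaphor within its binding domain → licit binder.
*the jurors₃* does not c-command the anaphor → cannot bind it.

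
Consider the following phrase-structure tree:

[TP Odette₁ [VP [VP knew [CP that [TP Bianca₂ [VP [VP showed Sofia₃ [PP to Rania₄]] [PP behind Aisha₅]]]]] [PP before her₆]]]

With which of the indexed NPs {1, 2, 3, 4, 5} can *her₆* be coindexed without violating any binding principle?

*her* is a pronoun, so Principle B applies: it must be free in its binding domain.
Binding domain of *her₆*: the matrix TP, whose subject is Odette₁.
*Odette₁* c-commands the pronoun within its binding domain → coindexation would violate Principle B.
*Bianca₂* and the pronoun do not c-command one another → neither Principle B nor Principle C is at stake; coindexation permitted.
*Sofia₃* and the pronoun do not c-command one another → neither Principle B nor Principle C is at stake; coindexation permitted.
*Rania₄* and the pronoun do not c-command one another → neither Principle B nor Principle C is at stake; coindexation permitted.
*Aisha₅* and the pronoun do not c-command one another → neither Principle B nor Principle C is at stake; coindexation permitted.

{2, 3, 4, 5}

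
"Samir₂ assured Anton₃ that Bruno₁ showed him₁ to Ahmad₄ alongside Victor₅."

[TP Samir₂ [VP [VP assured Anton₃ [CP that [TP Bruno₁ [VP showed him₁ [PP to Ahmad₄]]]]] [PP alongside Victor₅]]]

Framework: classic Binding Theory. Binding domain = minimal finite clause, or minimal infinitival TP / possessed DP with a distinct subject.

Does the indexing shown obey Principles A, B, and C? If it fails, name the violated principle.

The two coindexed NPs are *Bruno₁* and *him₁*.
*him₁* is a pronoun. Its binding domain is the embedded TP, whose subject is Bruno₁.
*Bruno₁* c-commands it within that domain and carries the same index.
The pronoun is locally bound → Principle B violation.

Principle B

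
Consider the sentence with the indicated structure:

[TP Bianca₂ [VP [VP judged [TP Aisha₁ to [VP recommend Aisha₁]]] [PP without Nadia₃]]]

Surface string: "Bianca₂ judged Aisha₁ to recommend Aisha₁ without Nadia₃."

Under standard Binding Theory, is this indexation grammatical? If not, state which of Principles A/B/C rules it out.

Principle C

The two coindexed NPs are *Aisha₁* (the higher occurrence) and *Aisha₁* (the lower occurrence).
*Aisha₁* (the lower occurrence) is an R-expression. Principle C requires it to be free everywhere.
*Aisha₁* (the higher occurrence) c-commands it and carries the same index.
The R-expression is bound → Principle C violation.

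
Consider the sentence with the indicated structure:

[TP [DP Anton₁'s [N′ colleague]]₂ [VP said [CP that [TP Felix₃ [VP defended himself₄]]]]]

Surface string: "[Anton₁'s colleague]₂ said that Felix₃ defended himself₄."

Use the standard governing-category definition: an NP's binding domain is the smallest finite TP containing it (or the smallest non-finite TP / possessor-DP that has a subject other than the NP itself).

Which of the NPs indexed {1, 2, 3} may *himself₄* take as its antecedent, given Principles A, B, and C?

*himself* is an anaphor, so Principle A applies: it must be bound in its binding domain.
Binding domain of *himself₄*: the embedded TP, whose subject is Felix₃.
*Anton₁* does not c-command the anaphor → cannot bind it.
*[Anton₁'s colleague]₂* c-commands the anaphor but is outside its binding domain → cannot satisfy Principle A.
*Felix₃* c-commands the anaphor within its binding domain → licit binder.

{3}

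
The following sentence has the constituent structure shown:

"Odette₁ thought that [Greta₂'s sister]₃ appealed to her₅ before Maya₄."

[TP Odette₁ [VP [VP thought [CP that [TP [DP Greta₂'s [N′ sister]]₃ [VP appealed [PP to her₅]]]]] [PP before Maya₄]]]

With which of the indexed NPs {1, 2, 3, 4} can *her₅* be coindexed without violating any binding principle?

*her* is a pronoun, so Principle B applies: it must be free in its binding domain.
Binding domain of *her₅*: the embedded TP, whose subject is [Greta₂'s sister]₃.
*Odette₁* c-commands the pronoun but from outside its binding domain, and is not c-commanded by it → coindexation permitted.
*Greta₂* and the pronoun do not c-command one another → neither Principle B nor Principle C is at stake; coindexation permitted.
*[Greta₂'s sister]₃* c-commands the pronoun within its binding domain → coindexation would violate Principle B.
*Maya₄* and the pronoun do not c-command one another → neither Principle B nor Principle C is at stake; coindexation permitted.

{1, 2, 4}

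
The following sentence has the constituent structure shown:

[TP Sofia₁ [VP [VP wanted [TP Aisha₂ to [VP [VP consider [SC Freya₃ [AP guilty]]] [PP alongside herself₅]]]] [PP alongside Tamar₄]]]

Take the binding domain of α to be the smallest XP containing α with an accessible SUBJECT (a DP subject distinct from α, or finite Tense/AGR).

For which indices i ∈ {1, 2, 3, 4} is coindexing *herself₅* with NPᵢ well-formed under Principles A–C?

{2}

*herself* is an anaphor, so Principle A applies: it must be bound in its binding domain.
Binding domain of *herself₅*: the embedded TP, whose subject is Aisha₂.
*Sofia₁* c-commands the anaphor but is outside its binding domain → cannot satisfy Principle A.
*Aisha₂* c-commands the anaphor within its binding domain → licit binder.
*Freya₃* does not c-command the anaphor → cannot bind it.
*Tamar₄* does not c-command the anaphor → cannot bind it.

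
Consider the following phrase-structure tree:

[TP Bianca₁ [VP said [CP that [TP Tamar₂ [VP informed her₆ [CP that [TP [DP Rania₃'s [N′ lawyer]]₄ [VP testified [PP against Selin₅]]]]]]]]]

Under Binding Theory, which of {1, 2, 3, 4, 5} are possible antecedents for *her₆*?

{1}

*her* is a pronoun, so Principle B applies: it must be free in its binding domain.
Binding domain of *her₆*: the embedded TP, whose subject is Tamar₂.
*Bianca₁* c-commands the pronoun but from outside its binding domain, and is not c-commanded by it → coindexation permitted.
*Tamar₂* c-commands the pronoun within its binding domain → coindexation would violate Principle B.
*Rania₃*: the pronoun c-commands this R-expression → coindexation would violate Principle C on *Rania₃*.
*[Rania₃'s lawyer]₄*: the pronoun c-commands this R-expression → coindexation would violate Principle C on *[Rania₃'s lawyer]₄*.
*Selin₅*: the pronoun c-commands this R-expression → coindexation would violate Principle C on *Selin₅*.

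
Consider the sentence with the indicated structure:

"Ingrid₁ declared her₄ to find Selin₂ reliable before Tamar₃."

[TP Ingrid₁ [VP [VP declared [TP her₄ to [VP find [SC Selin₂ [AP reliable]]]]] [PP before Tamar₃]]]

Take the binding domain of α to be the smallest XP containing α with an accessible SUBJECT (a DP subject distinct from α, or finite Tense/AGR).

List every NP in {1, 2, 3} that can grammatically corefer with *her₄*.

*her* is a pronoun, so Principle B applies: it must be free in its binding domain.
Binding domain of *her₄*: the matrix TP, whose subject is Ingrid₁.
*Ingrid₁* c-commands the pronoun within its binding domain → coindexation would violate Principle B.
*Selin₂*: the pronoun c-commands this R-expression → coindexation would violate Principle C on *Selin₂*.
*Tamar₃* and the pronoun do not c-command one another → neither Principle B nor Principle C is at stake; coindexation permitted.

{3}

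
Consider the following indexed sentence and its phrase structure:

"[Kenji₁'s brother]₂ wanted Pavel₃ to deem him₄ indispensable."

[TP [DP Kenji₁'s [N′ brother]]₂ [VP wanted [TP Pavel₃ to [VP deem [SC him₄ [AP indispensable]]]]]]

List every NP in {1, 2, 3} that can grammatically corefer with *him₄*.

*him* is a pronoun, so Principle B applies: it must be free in its binding domain.
Binding domain of *him₄*: the embedded TP, whose subject is Pavel₃.
*Kenji₁* and the pronoun do not c-command one another → neither Principle B nor Principle C is at stake; coindexation permitted.
*[Kenji₁'s brother]₂* c-commands the pronoun but from outside its binding domain, and is not c-commanded by it → coindexation permitted.
*Pavel₃* c-commands the pronoun within its binding domain → coindexation would violate Principle B.

{1, 2}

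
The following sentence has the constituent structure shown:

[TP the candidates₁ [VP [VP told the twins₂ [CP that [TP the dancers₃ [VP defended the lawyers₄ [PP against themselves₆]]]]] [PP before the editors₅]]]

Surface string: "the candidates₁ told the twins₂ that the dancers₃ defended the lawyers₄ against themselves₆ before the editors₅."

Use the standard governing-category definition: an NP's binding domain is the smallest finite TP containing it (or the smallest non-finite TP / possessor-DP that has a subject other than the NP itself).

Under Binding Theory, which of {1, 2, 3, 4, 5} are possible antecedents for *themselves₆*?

*themselves* is an anaphor, so Principle A applies: it must be bound in its binding domain.
Binding domain of *themselves₆*: the embedded TP, whose subject is the dancers₃.
*the candidates₁* c-commands the anaphor but is outside its binding domain → cannot satisfy Principle A.
*the twins₂* c-commands the anaphor but is outside its binding domain → cannot satisfy Principle A.
*the dancers₃* c-commands the anaphor within its binding domain → licit binder.
*the lawyers₄* c-commands the anaphor within its binding domain → licit binder.
*the editors₅* does not c-command the anaphor → cannot bind it.

{3, 4}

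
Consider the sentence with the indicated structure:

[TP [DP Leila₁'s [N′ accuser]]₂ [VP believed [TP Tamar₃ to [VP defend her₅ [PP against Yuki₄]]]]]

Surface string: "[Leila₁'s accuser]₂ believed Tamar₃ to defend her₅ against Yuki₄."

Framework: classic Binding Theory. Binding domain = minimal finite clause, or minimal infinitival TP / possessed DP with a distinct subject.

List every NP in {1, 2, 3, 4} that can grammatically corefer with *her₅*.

{1, 2}

*her* is a pronoun, so Principle B applies: it must be free in its binding domain.
Binding domain of *her₅*: the embedded TP, whose subject is Tamar₃.
*Leila₁* and the pronoun do not c-command one another → neither Principle B nor Principle C is at stake; coindexation permitted.
*[Leila₁'s accuser]₂* c-commands the pronoun but from outside its binding domain, and is not c-commanded by it → coindexation permitted.
*Tamar₃* c-commands the pronoun within its binding domain → coindexation would violate Principle B.
*Yuki₄*: the pronoun c-commands this R-expression → coindexation would violate Principle C on *Yuki₄*.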